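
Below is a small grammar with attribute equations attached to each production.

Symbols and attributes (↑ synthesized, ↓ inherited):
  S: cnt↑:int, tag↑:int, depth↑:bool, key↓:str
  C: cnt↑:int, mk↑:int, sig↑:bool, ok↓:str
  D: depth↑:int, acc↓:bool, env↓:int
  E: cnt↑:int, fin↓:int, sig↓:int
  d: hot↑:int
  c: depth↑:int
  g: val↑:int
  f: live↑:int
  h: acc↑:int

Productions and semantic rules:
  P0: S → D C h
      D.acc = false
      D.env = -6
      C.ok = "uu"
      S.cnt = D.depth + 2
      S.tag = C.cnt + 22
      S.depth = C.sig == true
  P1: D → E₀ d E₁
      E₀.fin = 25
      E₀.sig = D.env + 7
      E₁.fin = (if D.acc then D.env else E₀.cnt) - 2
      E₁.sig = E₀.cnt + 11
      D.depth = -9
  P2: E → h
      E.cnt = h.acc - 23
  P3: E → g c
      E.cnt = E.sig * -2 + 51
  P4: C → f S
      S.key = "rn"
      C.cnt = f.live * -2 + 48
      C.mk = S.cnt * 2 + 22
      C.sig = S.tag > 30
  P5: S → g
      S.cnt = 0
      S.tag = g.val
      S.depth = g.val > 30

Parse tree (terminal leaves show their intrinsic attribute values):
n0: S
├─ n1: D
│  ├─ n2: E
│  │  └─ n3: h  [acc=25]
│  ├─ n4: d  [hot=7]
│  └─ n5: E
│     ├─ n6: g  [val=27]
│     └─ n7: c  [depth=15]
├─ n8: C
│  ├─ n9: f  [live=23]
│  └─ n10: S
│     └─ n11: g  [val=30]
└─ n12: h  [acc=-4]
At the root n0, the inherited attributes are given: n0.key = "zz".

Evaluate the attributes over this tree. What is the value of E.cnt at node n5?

1. n0.key = "zz"  [given at root]
2. n1.acc = false  [false]
3. n1.env = -6  [-6]
4. n2.fin = 25  [25]
5. n2.sig = 1  [D.env + 7]
6. n3.acc = 25  [terminal]
7. n2.cnt = 2  [h.acc - 23]
8. n4.hot = 7  [terminal]
9. n5.fin = 0  [(if D.acc then D.env else E₀.cnt) - 2]
10. n5.sig = 13  [E₀.cnt + 11]
11. n6.val = 27  [terminal]
12. n7.depth = 15  [terminal]
13. n5.cnt = 25  [E.sig * -2 + 51]
14. n1.depth = -9  [-9]
15. n8.ok = "uu"  ["uu"]
16. n9.live = 23  [terminal]
17. n10.key = "rn"  ["rn"]
18. n11.val = 30  [terminal]
19. n10.cnt = 0  [0]
20. n10.tag = 30  [g.val]
21. n10.depth = false  [g.val > 30]
22. n8.cnt = 2  [f.live * -2 + 48]
23. n8.mk = 22  [S.cnt * 2 + 22]
24. n8.sig = false  [S.tag > 30]
25. n12.acc = -4  [terminal]
26. n0.cnt = -7  [D.depth + 2]
27. n0.tag = 24  [C.cnt + 22]
28. n0.depth = false  [C.sig == true]

25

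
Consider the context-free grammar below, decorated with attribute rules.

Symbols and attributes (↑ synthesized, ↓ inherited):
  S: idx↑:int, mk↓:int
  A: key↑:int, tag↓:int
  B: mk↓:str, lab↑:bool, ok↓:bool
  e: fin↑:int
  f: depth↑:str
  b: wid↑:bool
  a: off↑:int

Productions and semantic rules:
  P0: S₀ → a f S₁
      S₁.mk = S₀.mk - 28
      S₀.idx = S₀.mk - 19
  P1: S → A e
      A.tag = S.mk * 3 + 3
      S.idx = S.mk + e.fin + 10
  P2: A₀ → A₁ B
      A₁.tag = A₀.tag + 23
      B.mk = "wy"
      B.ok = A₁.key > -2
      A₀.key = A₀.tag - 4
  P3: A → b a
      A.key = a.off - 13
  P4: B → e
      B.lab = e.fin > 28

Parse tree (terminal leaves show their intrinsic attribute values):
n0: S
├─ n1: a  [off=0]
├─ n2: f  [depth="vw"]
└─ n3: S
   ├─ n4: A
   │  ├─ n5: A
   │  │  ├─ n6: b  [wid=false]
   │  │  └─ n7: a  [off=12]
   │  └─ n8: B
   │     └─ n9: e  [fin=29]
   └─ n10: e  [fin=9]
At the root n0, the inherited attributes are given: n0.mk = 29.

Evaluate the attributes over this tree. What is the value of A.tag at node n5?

1. n0.mk = 29  [given at root]
2. n1.off = 0  [terminal]
3. n2.depth = "vw"  [terminal]
4. n3.mk = 1  [S₀.mk - 28]
5. n4.tag = 6  [S.mk * 3 + 3]
6. n5.tag = 29  [A₀.tag + 23]
7. n6.wid = false  [terminal]
8. n7.off = 12  [terminal]
9. n5.key = -1  [a.off - 13]
10. n8.mk = "wy"  ["wy"]
11. n8.ok = true  [A₁.key > -2]
12. n9.fin = 29  [terminal]
13. n8.lab = true  [e.fin > 28]
14. n4.key = 2  [A₀.tag - 4]
15. n10.fin = 9  [terminal]
16. n3.idx = 20  [S.mk + e.fin + 10]
17. n0.idx = 10  [S₀.mk - 19]

29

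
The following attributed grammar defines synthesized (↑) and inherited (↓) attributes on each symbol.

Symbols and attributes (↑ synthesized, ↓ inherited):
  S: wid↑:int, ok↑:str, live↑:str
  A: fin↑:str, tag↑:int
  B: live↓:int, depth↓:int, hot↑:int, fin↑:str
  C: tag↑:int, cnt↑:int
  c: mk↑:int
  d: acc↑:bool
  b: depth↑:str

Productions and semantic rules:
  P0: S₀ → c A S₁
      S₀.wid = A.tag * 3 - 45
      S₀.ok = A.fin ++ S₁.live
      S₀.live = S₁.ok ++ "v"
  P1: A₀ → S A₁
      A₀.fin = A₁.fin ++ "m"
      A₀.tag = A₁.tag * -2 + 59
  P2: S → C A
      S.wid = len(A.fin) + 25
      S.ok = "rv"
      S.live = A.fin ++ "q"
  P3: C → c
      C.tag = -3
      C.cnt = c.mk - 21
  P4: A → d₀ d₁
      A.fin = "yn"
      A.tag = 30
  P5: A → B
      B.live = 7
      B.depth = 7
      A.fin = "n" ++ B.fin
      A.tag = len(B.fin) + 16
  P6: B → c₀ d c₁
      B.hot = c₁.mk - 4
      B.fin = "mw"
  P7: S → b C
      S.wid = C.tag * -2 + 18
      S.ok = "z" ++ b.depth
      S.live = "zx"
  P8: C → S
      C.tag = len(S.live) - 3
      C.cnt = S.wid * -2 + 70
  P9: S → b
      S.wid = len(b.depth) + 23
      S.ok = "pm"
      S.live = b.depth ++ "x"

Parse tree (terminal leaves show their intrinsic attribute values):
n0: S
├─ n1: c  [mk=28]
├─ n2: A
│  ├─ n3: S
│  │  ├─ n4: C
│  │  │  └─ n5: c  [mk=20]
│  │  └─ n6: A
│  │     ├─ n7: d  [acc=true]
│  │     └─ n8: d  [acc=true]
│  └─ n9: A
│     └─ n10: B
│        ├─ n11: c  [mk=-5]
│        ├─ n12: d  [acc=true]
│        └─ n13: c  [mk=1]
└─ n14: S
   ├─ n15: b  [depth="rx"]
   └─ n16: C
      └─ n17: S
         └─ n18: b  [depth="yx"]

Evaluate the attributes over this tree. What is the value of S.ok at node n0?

1. n1.mk = 28  [terminal]
2. n5.mk = 20  [terminal]
3. n4.tag = -3  [-3]
4. n4.cnt = -1  [c.mk - 21]
5. n7.acc = true  [terminal]
6. n8.acc = true  [terminal]
7. n6.fin = "yn"  ["yn"]
8. n6.tag = 30  [30]
9. n3.wid = 27  [len(A.fin) + 25]
10. n3.ok = "rv"  ["rv"]
11. n3.live = "ynq"  [A.fin ++ "q"]
12. n10.live = 7  [7]
13. n10.depth = 7  [7]
14. n11.mk = -5  [terminal]
15. n12.acc = true  [terminal]
16. n13.mk = 1  [terminal]
17. n10.hot = -3  [c₁.mk - 4]
18. n10.fin = "mw"  ["mw"]
19. n9.fin = "nmw"  ["n" ++ B.fin]
20. n9.tag = 18  [len(B.fin) + 16]
21. n2.fin = "nmwm"  [A₁.fin ++ "m"]
22. n2.tag = 23  [A₁.tag * -2 + 59]
23. n15.depth = "rx"  [terminal]
24. n18.depth = "yx"  [terminal]
25. n17.wid = 25  [len(b.depth) + 23]
26. n17.ok = "pm"  ["pm"]
27. n17.live = "yxx"  [b.depth ++ "x"]
28. n16.tag = 0  [len(S.live) - 3]
29. n16.cnt = 20  [S.wid * -2 + 70]
30. n14.wid = 18  [C.tag * -2 + 18]
31. n14.ok = "zrx"  ["z" ++ b.depth]
32. n14.live = "zx"  ["zx"]
33. n0.wid = 24  [A.tag * 3 - 45]
34. n0.ok = "nmwmzx"  [A.fin ++ S₁.live]
35. n0.live = "zrxv"  [S₁.ok ++ "v"]

"nmwmzx"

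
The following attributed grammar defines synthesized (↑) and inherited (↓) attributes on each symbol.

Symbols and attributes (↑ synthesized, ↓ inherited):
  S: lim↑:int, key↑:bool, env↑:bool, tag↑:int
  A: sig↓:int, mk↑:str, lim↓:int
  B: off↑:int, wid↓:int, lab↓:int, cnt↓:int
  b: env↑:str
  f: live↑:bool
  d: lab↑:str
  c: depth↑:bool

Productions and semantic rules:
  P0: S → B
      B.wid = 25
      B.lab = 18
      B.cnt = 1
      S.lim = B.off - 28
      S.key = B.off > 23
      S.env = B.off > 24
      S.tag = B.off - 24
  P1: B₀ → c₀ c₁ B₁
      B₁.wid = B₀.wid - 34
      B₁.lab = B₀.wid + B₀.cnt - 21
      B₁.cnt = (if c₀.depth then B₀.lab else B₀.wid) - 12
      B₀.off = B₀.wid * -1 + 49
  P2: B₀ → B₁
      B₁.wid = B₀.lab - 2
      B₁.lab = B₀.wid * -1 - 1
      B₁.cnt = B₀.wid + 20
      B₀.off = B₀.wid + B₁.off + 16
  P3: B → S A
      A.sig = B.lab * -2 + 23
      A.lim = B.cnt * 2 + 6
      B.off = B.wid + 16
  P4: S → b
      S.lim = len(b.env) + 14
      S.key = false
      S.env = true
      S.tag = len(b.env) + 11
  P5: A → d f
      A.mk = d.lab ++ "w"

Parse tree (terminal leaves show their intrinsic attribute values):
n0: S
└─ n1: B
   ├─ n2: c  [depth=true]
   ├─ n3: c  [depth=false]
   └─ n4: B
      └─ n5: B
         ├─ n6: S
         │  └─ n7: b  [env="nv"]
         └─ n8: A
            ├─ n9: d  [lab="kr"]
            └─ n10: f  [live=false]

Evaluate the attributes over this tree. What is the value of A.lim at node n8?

28

1. n1.wid = 25  [25]
2. n1.lab = 18  [18]
3. n1.cnt = 1  [1]
4. n2.depth = true  [terminal]
5. n3.depth = false  [terminal]
6. n4.wid = -9  [B₀.wid - 34]
7. n4.lab = 5  [B₀.wid + B₀.cnt - 21]
8. n4.cnt = 6  [(if c₀.depth then B₀.lab else B₀.wid) - 12]
9. n5.wid = 3  [B₀.lab - 2]
10. n5.lab = 8  [B₀.wid * -1 - 1]
11. n5.cnt = 11  [B₀.wid + 20]
12. n7.env = "nv"  [terminal]
13. n6.lim = 16  [len(b.env) + 14]
14. n6.key = false  [false]
15. n6.env = true  [true]
16. n6.tag = 13  [len(b.env) + 11]
17. n8.sig = 7  [B.lab * -2 + 23]
18. n8.lim = 28  [B.cnt * 2 + 6]
19. n9.lab = "kr"  [terminal]
20. n10.live = false  [terminal]
21. n8.mk = "krw"  [d.lab ++ "w"]
22. n5.off = 19  [B.wid + 16]
23. n4.off = 26  [B₀.wid + B₁.off + 16]
24. n1.off = 24  [B₀.wid * -1 + 49]
25. n0.lim = -4  [B.off - 28]
26. n0.key = true  [B.off > 23]
27. n0.env = false  [B.off > 24]
28. n0.tag = 0  [B.off - 24]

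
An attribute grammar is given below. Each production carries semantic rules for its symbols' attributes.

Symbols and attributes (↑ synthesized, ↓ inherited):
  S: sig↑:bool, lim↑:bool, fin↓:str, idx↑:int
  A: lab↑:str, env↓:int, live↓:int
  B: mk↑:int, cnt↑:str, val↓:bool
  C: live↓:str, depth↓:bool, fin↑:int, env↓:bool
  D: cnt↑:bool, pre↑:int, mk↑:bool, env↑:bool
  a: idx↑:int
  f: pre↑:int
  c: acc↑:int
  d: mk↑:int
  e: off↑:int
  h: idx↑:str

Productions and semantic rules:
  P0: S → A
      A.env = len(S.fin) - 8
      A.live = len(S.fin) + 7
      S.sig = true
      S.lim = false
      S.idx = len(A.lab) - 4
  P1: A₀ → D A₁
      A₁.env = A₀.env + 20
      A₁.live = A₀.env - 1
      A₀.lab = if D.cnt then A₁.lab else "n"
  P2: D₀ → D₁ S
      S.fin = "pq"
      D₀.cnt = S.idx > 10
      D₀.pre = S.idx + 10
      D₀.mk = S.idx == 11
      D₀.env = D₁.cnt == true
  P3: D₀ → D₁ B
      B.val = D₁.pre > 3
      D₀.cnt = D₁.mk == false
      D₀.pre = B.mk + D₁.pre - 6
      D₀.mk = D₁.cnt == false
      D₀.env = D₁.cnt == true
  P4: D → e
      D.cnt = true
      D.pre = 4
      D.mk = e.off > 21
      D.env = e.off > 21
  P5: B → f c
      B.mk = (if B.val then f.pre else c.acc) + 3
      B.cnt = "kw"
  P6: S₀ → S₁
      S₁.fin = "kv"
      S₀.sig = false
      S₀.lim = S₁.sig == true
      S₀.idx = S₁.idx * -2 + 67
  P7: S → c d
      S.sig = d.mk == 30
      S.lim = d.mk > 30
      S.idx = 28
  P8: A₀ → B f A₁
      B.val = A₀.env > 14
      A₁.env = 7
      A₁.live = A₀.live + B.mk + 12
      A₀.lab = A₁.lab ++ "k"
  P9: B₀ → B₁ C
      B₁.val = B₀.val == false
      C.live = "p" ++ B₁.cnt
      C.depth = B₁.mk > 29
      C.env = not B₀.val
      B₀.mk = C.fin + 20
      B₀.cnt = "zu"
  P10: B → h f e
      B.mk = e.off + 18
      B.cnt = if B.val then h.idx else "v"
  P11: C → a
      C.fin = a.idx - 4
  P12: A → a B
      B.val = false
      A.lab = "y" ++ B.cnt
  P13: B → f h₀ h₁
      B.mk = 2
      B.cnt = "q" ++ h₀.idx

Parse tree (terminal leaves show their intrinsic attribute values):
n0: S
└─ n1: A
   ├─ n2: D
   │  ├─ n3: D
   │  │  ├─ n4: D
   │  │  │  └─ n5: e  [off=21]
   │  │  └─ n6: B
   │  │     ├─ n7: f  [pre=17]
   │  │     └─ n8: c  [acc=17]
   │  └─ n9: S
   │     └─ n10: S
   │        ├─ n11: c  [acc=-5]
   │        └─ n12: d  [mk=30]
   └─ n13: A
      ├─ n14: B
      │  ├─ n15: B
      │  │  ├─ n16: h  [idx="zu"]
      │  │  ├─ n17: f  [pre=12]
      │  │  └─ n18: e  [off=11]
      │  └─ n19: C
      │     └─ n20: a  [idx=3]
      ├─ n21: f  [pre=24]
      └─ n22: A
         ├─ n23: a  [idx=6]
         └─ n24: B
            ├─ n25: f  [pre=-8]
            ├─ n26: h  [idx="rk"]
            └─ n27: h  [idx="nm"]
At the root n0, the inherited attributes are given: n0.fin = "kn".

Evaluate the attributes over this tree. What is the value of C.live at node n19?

"pzu"

1. n0.fin = "kn"  [given at root]
2. n1.env = -6  [len(S.fin) - 8]
3. n1.live = 9  [len(S.fin) + 7]
4. n5.off = 21  [terminal]
5. n4.cnt = true  [true]
6. n4.pre = 4  [4]
7. n4.mk = false  [e.off > 21]
8. n4.env = false  [e.off > 21]
9. n6.val = true  [D₁.pre > 3]
10. n7.pre = 17  [terminal]
11. n8.acc = 17  [terminal]
12. n6.mk = 20  [(if B.val then f.pre else c.acc) + 3]
13. n6.cnt = "kw"  ["kw"]
14. n3.cnt = true  [D₁.mk == false]
15. n3.pre = 18  [B.mk + D₁.pre - 6]
16. n3.mk = false  [D₁.cnt == false]
17. n3.env = true  [D₁.cnt == true]
18. n9.fin = "pq"  ["pq"]
19. n10.fin = "kv"  ["kv"]
20. n11.acc = -5  [terminal]
21. n12.mk = 30  [terminal]
22. n10.sig = true  [d.mk == 30]
23. n10.lim = false  [d.mk > 30]
24. n10.idx = 28  [28]
25. n9.sig = false  [false]
26. n9.lim = true  [S₁.sig == true]
27. n9.idx = 11  [S₁.idx * -2 + 67]
28. n2.cnt = true  [S.idx > 10]
29. n2.pre = 21  [S.idx + 10]
30. n2.mk = true  [S.idx == 11]
31. n2.env = true  [D₁.cnt == true]
32. n13.env = 14  [A₀.env + 20]
33. n13.live = -7  [A₀.env - 1]
34. n14.val = false  [A₀.env > 14]
35. n15.val = true  [B₀.val == false]
36. n16.idx = "zu"  [terminal]
37. n17.pre = 12  [terminal]
38. n18.off = 11  [terminal]
39. n15.mk = 29  [e.off + 18]
40. n15.cnt = "zu"  [if B.val then h.idx else "v"]
41. n19.live = "pzu"  ["p" ++ B₁.cnt]
42. n19.depth = false  [B₁.mk > 29]
43. n19.env = true  [not B₀.val]
44. n20.idx = 3  [terminal]
45. n19.fin = -1  [a.idx - 4]
46. n14.mk = 19  [C.fin + 20]
47. n14.cnt = "zu"  ["zu"]
48. n21.pre = 24  [terminal]
49. n22.env = 7  [7]
50. n22.live = 24  [A₀.live + B.mk + 12]
51. n23.idx = 6  [terminal]
52. n24.val = false  [false]
53. n25.pre = -8  [terminal]
54. n26.idx = "rk"  [terminal]
55. n27.idx = "nm"  [terminal]
56. n24.mk = 2  [2]
57. n24.cnt = "qrk"  ["q" ++ h₀.idx]
58. n22.lab = "yqrk"  ["y" ++ B.cnt]
59. n13.lab = "yqrkk"  [A₁.lab ++ "k"]
60. n1.lab = "yqrkk"  [if D.cnt then A₁.lab else "n"]
61. n0.sig = true  [true]
62. n0.lim = false  [false]
63. n0.idx = 1  [len(A.lab) - 4]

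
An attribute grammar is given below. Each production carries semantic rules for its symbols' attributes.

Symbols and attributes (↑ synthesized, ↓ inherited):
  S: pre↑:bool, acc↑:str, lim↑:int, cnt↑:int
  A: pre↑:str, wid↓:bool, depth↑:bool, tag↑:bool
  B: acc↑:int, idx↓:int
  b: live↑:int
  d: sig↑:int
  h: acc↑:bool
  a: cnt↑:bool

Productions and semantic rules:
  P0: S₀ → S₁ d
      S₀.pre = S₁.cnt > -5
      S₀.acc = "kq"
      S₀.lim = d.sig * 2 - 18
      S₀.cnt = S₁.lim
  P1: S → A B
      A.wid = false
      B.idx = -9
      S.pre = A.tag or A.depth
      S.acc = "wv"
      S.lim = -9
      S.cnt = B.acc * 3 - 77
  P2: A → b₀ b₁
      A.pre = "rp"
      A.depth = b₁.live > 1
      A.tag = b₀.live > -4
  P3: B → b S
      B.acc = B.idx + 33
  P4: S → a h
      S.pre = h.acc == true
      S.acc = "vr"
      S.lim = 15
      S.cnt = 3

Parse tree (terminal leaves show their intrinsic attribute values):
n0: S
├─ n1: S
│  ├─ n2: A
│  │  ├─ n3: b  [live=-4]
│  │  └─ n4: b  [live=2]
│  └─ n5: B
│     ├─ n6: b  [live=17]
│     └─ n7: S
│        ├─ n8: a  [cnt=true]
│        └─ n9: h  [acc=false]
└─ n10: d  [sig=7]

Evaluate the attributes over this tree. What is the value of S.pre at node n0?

false

1. n2.wid = false  [false]
2. n3.live = -4  [terminal]
3. n4.live = 2  [terminal]
4. n2.pre = "rp"  ["rp"]
5. n2.depth = true  [b₁.live > 1]
6. n2.tag = false  [b₀.live > -4]
7. n5.idx = -9  [-9]
8. n6.live = 17  [terminal]
9. n8.cnt = true  [terminal]
10. n9.acc = false  [terminal]
11. n7.pre = false  [h.acc == true]
12. n7.acc = "vr"  ["vr"]
13. n7.lim = 15  [15]
14. n7.cnt = 3  [3]
15. n5.acc = 24  [B.idx + 33]
16. n1.pre = true  [A.tag or A.depth]
17. n1.acc = "wv"  ["wv"]
18. n1.lim = -9  [-9]
19. n1.cnt = -5  [B.acc * 3 - 77]
20. n10.sig = 7  [terminal]
21. n0.pre = false  [S₁.cnt > -5]
22. n0.acc = "kq"  ["kq"]
23. n0.lim = -4  [d.sig * 2 - 18]
24. n0.cnt = -9  [S₁.lim]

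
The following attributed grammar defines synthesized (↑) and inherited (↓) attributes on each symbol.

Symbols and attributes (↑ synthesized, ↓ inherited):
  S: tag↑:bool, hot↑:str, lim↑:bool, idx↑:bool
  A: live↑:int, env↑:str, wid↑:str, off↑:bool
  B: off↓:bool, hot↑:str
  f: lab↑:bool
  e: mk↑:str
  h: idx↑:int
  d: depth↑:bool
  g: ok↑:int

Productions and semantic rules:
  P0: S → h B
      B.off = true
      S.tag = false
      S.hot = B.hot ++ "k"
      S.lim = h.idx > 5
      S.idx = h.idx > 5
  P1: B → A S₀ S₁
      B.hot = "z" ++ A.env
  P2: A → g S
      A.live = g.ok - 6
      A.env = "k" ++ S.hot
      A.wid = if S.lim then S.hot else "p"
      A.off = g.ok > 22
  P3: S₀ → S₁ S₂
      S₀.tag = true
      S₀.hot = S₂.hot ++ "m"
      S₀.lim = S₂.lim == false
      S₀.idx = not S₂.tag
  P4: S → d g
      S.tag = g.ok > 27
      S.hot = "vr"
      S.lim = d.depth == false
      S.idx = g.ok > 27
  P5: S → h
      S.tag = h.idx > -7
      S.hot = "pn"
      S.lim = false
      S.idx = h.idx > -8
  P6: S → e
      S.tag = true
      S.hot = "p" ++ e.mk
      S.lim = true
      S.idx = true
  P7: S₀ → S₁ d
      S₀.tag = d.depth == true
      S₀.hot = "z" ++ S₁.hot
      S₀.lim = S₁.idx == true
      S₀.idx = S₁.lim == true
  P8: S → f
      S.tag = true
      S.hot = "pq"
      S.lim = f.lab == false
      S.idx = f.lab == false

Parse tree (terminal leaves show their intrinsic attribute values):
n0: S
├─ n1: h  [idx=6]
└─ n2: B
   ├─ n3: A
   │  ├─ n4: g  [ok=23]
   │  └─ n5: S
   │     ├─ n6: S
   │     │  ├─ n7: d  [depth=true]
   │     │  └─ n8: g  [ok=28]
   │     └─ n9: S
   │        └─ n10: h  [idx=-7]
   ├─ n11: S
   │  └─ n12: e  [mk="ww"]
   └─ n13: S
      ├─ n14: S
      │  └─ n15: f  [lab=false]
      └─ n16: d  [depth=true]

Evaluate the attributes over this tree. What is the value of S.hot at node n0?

"zkpnmk"

1. n1.idx = 6  [terminal]
2. n2.off = true  [true]
3. n4.ok = 23  [terminal]
4. n7.depth = true  [terminal]
5. n8.ok = 28  [terminal]
6. n6.tag = true  [g.ok > 27]
7. n6.hot = "vr"  ["vr"]
8. n6.lim = false  [d.depth == false]
9. n6.idx = true  [g.ok > 27]
10. n10.idx = -7  [terminal]
11. n9.tag = false  [h.idx > -7]
12. n9.hot = "pn"  ["pn"]
13. n9.lim = false  [false]
14. n9.idx = true  [h.idx > -8]
15. n5.tag = true  [true]
16. n5.hot = "pnm"  [S₂.hot ++ "m"]
17. n5.lim = true  [S₂.lim == false]
18. n5.idx = true  [not S₂.tag]
19. n3.live = 17  [g.ok - 6]
20. n3.env = "kpnm"  ["k" ++ S.hot]
21. n3.wid = "pnm"  [if S.lim then S.hot else "p"]
22. n3.off = true  [g.ok > 22]
23. n12.mk = "ww"  [terminal]
24. n11.tag = true  [true]
25. n11.hot = "pww"  ["p" ++ e.mk]
26. n11.lim = true  [true]
27. n11.idx = true  [true]
28. n15.lab = false  [terminal]
29. n14.tag = true  [true]
30. n14.hot = "pq"  ["pq"]
31. n14.lim = true  [f.lab == false]
32. n14.idx = true  [f.lab == false]
33. n16.depth = true  [terminal]
34. n13.tag = true  [d.depth == true]
35. n13.hot = "zpq"  ["z" ++ S₁.hot]
36. n13.lim = true  [S₁.idx == true]
37. n13.idx = true  [S₁.lim == true]
38. n2.hot = "zkpnm"  ["z" ++ A.env]
39. n0.tag = false  [false]
40. n0.hot = "zkpnmk"  [B.hot ++ "k"]
41. n0.lim = true  [h.idx > 5]
42. n0.idx = true  [h.idx > 5]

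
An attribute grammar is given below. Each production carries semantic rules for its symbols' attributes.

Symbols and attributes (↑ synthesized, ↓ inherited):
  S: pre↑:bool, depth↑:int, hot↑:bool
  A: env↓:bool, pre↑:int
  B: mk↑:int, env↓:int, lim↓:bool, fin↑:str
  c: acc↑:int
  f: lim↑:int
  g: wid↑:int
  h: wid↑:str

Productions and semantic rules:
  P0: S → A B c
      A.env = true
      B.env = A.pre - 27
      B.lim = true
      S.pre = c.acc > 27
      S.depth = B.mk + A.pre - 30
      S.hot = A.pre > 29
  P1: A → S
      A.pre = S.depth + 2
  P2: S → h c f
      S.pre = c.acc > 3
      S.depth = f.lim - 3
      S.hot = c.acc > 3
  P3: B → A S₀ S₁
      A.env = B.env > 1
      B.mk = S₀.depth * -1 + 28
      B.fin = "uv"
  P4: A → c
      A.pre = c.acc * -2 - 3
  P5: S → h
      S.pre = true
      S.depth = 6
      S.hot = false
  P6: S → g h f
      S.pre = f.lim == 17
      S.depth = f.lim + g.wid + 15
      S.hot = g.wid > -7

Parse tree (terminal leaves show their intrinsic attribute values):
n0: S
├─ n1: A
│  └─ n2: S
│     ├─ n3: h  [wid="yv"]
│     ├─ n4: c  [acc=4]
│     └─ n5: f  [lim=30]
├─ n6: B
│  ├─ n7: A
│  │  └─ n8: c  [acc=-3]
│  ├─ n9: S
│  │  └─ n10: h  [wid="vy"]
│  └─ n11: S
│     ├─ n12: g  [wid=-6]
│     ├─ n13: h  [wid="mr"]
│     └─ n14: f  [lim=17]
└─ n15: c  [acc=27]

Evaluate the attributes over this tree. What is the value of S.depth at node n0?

1. n1.env = true  [true]
2. n3.wid = "yv"  [terminal]
3. n4.acc = 4  [terminal]
4. n5.lim = 30  [terminal]
5. n2.pre = true  [c.acc > 3]
6. n2.depth = 27  [f.lim - 3]
7. n2.hot = true  [c.acc > 3]
8. n1.pre = 29  [S.depth + 2]
9. n6.env = 2  [A.pre - 27]
10. n6.lim = true  [true]
11. n7.env = true  [B.env > 1]
12. n8.acc = -3  [terminal]
13. n7.pre = 3  [c.acc * -2 - 3]
14. n10.wid = "vy"  [terminal]
15. n9.pre = true  [true]
16. n9.depth = 6  [6]
17. n9.hot = false  [false]
18. n12.wid = -6  [terminal]
19. n13.wid = "mr"  [terminal]
20. n14.lim = 17  [terminal]
21. n11.pre = true  [f.lim == 17]
22. n11.depth = 26  [f.lim + g.wid + 15]
23. n11.hot = true  [g.wid > -7]
24. n6.mk = 22  [S₀.depth * -1 + 28]
25. n6.fin = "uv"  ["uv"]
26. n15.acc = 27  [terminal]
27. n0.pre = false  [c.acc > 27]
28. n0.depth = 21  [B.mk + A.pre - 30]
29. n0.hot = false  [A.pre > 29]

21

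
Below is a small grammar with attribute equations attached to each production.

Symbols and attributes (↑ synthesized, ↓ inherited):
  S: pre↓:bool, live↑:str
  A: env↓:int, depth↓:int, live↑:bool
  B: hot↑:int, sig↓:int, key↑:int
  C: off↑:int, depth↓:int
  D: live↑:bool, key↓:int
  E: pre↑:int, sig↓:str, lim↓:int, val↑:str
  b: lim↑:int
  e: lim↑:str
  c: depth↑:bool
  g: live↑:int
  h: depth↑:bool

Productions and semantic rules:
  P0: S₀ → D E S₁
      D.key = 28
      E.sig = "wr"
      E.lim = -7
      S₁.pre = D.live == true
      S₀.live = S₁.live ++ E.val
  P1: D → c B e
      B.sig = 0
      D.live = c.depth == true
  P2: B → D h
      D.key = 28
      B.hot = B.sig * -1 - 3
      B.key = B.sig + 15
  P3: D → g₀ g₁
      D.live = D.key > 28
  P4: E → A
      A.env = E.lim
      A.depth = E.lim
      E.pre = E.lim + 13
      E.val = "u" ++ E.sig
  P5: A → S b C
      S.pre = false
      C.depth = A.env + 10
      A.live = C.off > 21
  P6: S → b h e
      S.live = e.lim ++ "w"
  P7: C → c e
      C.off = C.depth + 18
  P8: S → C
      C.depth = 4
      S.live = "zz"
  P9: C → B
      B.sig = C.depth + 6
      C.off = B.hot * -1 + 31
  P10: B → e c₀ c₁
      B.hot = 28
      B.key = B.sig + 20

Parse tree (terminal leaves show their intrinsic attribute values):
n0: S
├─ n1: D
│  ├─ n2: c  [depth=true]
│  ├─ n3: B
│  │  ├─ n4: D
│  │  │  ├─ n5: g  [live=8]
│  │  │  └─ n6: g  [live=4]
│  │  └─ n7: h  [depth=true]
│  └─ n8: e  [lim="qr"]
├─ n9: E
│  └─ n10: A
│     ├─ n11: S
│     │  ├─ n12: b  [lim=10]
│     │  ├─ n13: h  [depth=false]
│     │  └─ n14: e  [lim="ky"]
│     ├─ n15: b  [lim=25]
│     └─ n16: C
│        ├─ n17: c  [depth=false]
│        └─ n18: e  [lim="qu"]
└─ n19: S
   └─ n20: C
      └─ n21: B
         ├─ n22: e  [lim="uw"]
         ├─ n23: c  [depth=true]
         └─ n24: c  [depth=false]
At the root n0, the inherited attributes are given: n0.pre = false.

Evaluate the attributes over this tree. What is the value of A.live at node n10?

1. n0.pre = false  [given at root]
2. n1.key = 28  [28]
3. n2.depth = true  [terminal]
4. n3.sig = 0  [0]
5. n4.key = 28  [28]
6. n5.live = 8  [terminal]
7. n6.live = 4  [terminal]
8. n4.live = false  [D.key > 28]
9. n7.depth = true  [terminal]
10. n3.hot = -3  [B.sig * -1 - 3]
11. n3.key = 15  [B.sig + 15]
12. n8.lim = "qr"  [terminal]
13. n1.live = true  [c.depth == true]
14. n9.sig = "wr"  ["wr"]
15. n9.lim = -7  [-7]
16. n10.env = -7  [E.lim]
17. n10.depth = -7  [E.lim]
18. n11.pre = false  [false]
19. n12.lim = 10  [terminal]
20. n13.depth = false  [terminal]
21. n14.lim = "ky"  [terminal]
22. n11.live = "kyw"  [e.lim ++ "w"]
23. n15.lim = 25  [terminal]
24. n16.depth = 3  [A.env + 10]
25. n17.depth = false  [terminal]
26. n18.lim = "qu"  [terminal]
27. n16.off = 21  [C.depth + 18]
28. n10.live = false  [C.off > 21]
29. n9.pre = 6  [E.lim + 13]
30. n9.val = "uwr"  ["u" ++ E.sig]
31. n19.pre = true  [D.live == true]
32. n20.depth = 4  [4]
33. n21.sig = 10  [C.depth + 6]
34. n22.lim = "uw"  [terminal]
35. n23.depth = true  [terminal]
36. n24.depth = false  [terminal]
37. n21.hot = 28  [28]
38. n21.key = 30  [B.sig + 20]
39. n20.off = 3  [B.hot * -1 + 31]
40. n19.live = "zz"  ["zz"]
41. n0.live = "zzuwr"  [S₁.live ++ E.val]

false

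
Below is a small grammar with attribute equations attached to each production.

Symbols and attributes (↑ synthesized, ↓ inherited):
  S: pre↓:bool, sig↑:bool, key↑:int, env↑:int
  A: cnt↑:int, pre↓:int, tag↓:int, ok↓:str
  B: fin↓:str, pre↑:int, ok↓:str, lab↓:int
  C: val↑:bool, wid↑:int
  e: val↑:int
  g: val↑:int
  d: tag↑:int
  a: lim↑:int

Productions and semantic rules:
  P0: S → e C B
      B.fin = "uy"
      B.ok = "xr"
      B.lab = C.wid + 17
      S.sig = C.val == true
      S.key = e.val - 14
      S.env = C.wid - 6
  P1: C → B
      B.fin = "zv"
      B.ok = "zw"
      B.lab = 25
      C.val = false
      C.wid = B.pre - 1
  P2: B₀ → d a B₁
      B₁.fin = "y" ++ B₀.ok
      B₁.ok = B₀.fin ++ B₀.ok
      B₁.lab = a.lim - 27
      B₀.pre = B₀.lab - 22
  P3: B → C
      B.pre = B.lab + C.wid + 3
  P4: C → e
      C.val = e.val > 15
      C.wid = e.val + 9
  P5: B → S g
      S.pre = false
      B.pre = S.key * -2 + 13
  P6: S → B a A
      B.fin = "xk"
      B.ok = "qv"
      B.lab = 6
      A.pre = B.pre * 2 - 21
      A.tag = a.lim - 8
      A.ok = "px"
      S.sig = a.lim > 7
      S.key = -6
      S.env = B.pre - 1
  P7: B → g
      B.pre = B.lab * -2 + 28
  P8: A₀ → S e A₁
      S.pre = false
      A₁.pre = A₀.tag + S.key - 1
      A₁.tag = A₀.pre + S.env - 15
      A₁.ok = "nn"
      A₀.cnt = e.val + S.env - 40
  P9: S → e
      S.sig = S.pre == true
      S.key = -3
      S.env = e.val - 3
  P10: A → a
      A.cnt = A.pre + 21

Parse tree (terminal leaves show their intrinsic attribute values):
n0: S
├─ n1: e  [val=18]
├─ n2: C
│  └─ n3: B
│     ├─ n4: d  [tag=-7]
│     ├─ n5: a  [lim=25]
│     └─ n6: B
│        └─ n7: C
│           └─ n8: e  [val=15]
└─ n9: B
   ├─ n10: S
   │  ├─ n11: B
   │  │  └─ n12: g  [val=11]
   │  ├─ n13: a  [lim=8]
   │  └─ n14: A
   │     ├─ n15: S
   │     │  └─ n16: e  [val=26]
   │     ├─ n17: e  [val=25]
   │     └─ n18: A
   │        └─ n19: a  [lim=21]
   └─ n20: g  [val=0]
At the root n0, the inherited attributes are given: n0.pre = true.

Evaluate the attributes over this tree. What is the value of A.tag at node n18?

19

1. n0.pre = true  [given at root]
2. n1.val = 18  [terminal]
3. n3.fin = "zv"  ["zv"]
4. n3.ok = "zw"  ["zw"]
5. n3.lab = 25  [25]
6. n4.tag = -7  [terminal]
7. n5.lim = 25  [terminal]
8. n6.fin = "yzw"  ["y" ++ B₀.ok]
9. n6.ok = "zvzw"  [B₀.fin ++ B₀.ok]
10. n6.lab = -2  [a.lim - 27]
11. n8.val = 15  [terminal]
12. n7.val = false  [e.val > 15]
13. n7.wid = 24  [e.val + 9]
14. n6.pre = 25  [B.lab + C.wid + 3]
15. n3.pre = 3  [B₀.lab - 22]
16. n2.val = false  [false]
17. n2.wid = 2  [B.pre - 1]
18. n9.fin = "uy"  ["uy"]
19. n9.ok = "xr"  ["xr"]
20. n9.lab = 19  [C.wid + 17]
21. n10.pre = false  [false]
22. n11.fin = "xk"  ["xk"]
23. n11.ok = "qv"  ["qv"]
24. n11.lab = 6  [6]
25. n12.val = 11  [terminal]
26. n11.pre = 16  [B.lab * -2 + 28]
27. n13.lim = 8  [terminal]
28. n14.pre = 11  [B.pre * 2 - 21]
29. n14.tag = 0  [a.lim - 8]
30. n14.ok = "px"  ["px"]
31. n15.pre = false  [false]
32. n16.val = 26  [terminal]
33. n15.sig = false  [S.pre == true]
34. n15.key = -3  [-3]
35. n15.env = 23  [e.val - 3]
36. n17.val = 25  [terminal]
37. n18.pre = -4  [A₀.tag + S.key - 1]
38. n18.tag = 19  [A₀.pre + S.env - 15]
39. n18.ok = "nn"  ["nn"]
40. n19.lim = 21  [terminal]
41. n18.cnt = 17  [A.pre + 21]
42. n14.cnt = 8  [e.val + S.env - 40]
43. n10.sig = true  [a.lim > 7]
44. n10.key = -6  [-6]
45. n10.env = 15  [B.pre - 1]
46. n20.val = 0  [terminal]
47. n9.pre = 25  [S.key * -2 + 13]
48. n0.sig = false  [C.val == true]
49. n0.key = 4  [e.val - 14]
50. n0.env = -4  [C.wid - 6]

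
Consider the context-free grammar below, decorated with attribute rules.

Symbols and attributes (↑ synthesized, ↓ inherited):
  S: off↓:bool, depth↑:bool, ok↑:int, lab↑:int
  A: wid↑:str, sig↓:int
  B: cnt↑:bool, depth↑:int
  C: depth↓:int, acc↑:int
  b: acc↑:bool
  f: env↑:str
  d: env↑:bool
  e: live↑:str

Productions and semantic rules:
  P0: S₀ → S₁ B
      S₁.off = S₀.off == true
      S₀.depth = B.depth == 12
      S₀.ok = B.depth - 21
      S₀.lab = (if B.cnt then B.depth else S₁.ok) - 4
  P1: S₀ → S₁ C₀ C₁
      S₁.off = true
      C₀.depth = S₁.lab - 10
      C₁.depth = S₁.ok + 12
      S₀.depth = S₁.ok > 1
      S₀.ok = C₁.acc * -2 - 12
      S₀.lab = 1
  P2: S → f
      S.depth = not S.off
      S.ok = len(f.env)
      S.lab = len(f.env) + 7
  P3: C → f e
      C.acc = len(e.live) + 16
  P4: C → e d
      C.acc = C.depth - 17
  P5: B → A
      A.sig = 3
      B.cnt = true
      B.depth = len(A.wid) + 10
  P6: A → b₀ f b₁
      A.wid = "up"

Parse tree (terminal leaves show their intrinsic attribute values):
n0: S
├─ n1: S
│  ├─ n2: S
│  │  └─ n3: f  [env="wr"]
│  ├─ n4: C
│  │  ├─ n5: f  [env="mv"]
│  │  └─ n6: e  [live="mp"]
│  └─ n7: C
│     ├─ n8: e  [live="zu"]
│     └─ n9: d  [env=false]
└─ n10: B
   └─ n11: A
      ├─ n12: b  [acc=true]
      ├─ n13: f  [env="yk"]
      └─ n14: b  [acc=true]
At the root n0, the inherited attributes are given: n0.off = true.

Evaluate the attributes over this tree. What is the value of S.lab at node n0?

1. n0.off = true  [given at root]
2. n1.off = true  [S₀.off == true]
3. n2.off = true  [true]
4. n3.env = "wr"  [terminal]
5. n2.depth = false  [not S.off]
6. n2.ok = 2  [len(f.env)]
7. n2.lab = 9  [len(f.env) + 7]
8. n4.depth = -1  [S₁.lab - 10]
9. n5.env = "mv"  [terminal]
10. n6.live = "mp"  [terminal]
11. n4.acc = 18  [len(e.live) + 16]
12. n7.depth = 14  [S₁.ok + 12]
13. n8.live = "zu"  [terminal]
14. n9.env = false  [terminal]
15. n7.acc = -3  [C.depth - 17]
16. n1.depth = true  [S₁.ok > 1]
17. n1.ok = -6  [C₁.acc * -2 - 12]
18. n1.lab = 1  [1]
19. n11.sig = 3  [3]
20. n12.acc = true  [terminal]
21. n13.env = "yk"  [terminal]
22. n14.acc = true  [terminal]
23. n11.wid = "up"  ["up"]
24. n10.cnt = true  [true]
25. n10.depth = 12  [len(A.wid) + 10]
26. n0.depth = true  [B.depth == 12]
27. n0.ok = -9  [B.depth - 21]
28. n0.lab = 8  [(if B.cnt then B.depth else S₁.ok) - 4]

8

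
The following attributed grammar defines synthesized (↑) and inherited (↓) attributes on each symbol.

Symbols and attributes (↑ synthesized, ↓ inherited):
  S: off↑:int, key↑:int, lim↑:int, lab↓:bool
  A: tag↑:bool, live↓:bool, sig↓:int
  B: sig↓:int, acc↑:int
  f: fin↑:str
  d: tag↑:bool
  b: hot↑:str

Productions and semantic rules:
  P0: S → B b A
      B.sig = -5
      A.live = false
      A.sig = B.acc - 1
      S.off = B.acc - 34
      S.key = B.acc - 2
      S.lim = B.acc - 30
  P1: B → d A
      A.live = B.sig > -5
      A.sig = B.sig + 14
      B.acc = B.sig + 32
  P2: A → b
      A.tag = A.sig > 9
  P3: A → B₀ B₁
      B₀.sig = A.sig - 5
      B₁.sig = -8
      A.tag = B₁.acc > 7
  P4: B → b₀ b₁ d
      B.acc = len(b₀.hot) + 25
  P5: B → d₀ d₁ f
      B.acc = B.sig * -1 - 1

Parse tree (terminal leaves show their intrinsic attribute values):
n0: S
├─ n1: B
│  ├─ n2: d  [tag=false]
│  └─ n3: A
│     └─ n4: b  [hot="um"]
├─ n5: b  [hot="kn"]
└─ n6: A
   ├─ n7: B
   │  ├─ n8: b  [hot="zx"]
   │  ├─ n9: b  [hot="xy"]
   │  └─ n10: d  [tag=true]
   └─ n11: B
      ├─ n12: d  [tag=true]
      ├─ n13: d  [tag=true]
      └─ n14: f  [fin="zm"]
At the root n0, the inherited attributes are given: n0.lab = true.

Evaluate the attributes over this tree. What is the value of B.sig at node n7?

1. n0.lab = true  [given at root]
2. n1.sig = -5  [-5]
3. n2.tag = false  [terminal]
4. n3.live = false  [B.sig > -5]
5. n3.sig = 9  [B.sig + 14]
6. n4.hot = "um"  [terminal]
7. n3.tag = false  [A.sig > 9]
8. n1.acc = 27  [B.sig + 32]
9. n5.hot = "kn"  [terminal]
10. n6.live = false  [false]
11. n6.sig = 26  [B.acc - 1]
12. n7.sig = 21  [A.sig - 5]
13. n8.hot = "zx"  [terminal]
14. n9.hot = "xy"  [terminal]
15. n10.tag = true  [terminal]
16. n7.acc = 27  [len(b₀.hot) + 25]
17. n11.sig = -8  [-8]
18. n12.tag = true  [terminal]
19. n13.tag = true  [terminal]
20. n14.fin = "zm"  [terminal]
21. n11.acc = 7  [B.sig * -1 - 1]
22. n6.tag = false  [B₁.acc > 7]
23. n0.off = -7  [B.acc - 34]
24. n0.key = 25  [B.acc - 2]
25. n0.lim = -3  [B.acc - 30]

21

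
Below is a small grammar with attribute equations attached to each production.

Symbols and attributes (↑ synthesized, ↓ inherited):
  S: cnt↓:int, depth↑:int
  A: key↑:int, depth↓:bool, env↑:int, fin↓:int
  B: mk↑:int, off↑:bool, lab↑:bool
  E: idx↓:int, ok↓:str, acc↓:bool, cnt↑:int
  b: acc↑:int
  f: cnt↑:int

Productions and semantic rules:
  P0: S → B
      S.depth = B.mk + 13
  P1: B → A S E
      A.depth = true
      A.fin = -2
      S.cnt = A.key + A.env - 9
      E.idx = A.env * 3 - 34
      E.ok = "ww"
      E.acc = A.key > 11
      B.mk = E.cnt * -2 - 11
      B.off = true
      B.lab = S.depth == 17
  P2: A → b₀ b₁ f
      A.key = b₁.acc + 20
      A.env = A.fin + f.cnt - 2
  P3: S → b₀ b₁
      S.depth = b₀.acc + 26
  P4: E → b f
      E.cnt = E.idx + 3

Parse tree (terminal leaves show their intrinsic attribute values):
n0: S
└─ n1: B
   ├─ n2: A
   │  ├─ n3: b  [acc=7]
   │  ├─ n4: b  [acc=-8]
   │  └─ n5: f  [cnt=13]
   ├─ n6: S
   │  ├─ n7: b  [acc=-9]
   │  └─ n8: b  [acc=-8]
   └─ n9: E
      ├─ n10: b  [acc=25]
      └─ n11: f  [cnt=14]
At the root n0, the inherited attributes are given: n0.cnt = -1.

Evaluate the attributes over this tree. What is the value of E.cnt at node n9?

1. n0.cnt = -1  [given at root]
2. n2.depth = true  [true]
3. n2.fin = -2  [-2]
4. n3.acc = 7  [terminal]
5. n4.acc = -8  [terminal]
6. n5.cnt = 13  [terminal]
7. n2.key = 12  [b₁.acc + 20]
8. n2.env = 9  [A.fin + f.cnt - 2]
9. n6.cnt = 12  [A.key + A.env - 9]
10. n7.acc = -9  [terminal]
11. n8.acc = -8  [terminal]
12. n6.depth = 17  [b₀.acc + 26]
13. n9.idx = -7  [A.env * 3 - 34]
14. n9.ok = "ww"  ["ww"]
15. n9.acc = true  [A.key > 11]
16. n10.acc = 25  [terminal]
17. n11.cnt = 14  [terminal]
18. n9.cnt = -4  [E.idx + 3]
19. n1.mk = -3  [E.cnt * -2 - 11]
20. n1.off = true  [true]
21. n1.lab = true  [S.depth == 17]
22. n0.depth = 10  [B.mk + 13]

-4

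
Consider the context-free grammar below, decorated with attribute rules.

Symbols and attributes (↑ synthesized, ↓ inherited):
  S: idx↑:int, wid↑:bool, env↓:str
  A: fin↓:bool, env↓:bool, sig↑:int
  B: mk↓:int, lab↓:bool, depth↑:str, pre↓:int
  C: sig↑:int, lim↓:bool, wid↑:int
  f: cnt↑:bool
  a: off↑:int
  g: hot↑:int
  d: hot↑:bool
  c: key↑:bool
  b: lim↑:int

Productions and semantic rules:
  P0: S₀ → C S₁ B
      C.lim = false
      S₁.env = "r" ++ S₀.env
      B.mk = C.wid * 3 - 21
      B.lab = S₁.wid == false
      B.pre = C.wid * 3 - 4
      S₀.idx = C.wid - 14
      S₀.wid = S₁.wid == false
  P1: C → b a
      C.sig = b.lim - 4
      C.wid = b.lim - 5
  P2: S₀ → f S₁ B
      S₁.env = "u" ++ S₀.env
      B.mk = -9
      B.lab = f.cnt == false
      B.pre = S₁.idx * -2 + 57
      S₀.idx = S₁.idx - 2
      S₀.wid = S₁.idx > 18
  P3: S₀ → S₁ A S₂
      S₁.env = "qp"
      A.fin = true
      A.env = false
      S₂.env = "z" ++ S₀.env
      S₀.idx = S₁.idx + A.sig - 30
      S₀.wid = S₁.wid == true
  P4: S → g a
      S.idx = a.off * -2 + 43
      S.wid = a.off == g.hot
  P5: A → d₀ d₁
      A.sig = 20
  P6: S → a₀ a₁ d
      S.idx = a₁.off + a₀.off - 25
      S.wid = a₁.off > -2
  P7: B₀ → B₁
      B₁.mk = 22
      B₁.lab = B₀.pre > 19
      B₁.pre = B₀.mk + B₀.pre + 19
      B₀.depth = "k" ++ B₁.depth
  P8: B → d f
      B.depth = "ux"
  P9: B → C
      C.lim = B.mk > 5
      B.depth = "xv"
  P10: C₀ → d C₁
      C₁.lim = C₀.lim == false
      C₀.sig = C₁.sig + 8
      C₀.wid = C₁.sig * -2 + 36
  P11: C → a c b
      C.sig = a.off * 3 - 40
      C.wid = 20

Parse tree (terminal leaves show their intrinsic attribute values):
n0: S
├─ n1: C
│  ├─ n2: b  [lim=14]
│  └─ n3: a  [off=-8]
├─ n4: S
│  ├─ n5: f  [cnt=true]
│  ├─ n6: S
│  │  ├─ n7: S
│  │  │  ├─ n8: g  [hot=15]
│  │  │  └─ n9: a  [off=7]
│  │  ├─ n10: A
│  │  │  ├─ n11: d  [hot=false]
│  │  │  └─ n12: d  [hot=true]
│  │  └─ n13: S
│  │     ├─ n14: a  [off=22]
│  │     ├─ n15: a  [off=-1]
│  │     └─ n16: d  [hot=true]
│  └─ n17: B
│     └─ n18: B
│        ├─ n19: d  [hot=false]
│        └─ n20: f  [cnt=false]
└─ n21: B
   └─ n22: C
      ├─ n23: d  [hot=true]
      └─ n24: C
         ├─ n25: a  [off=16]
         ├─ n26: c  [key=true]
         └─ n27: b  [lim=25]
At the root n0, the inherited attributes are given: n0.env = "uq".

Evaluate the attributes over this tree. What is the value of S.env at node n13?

"zuruq"

1. n0.env = "uq"  [given at root]
2. n1.lim = false  [false]
3. n2.lim = 14  [terminal]
4. n3.off = -8  [terminal]
5. n1.sig = 10  [b.lim - 4]
6. n1.wid = 9  [b.lim - 5]
7. n4.env = "ruq"  ["r" ++ S₀.env]
8. n5.cnt = true  [terminal]
9. n6.env = "uruq"  ["u" ++ S₀.env]
10. n7.env = "qp"  ["qp"]
11. n8.hot = 15  [terminal]
12. n9.off = 7  [terminal]
13. n7.idx = 29  [a.off * -2 + 43]
14. n7.wid = false  [a.off == g.hot]
15. n10.fin = true  [true]
16. n10.env = false  [false]
17. n11.hot = false  [terminal]
18. n12.hot = true  [terminal]
19. n10.sig = 20  [20]
20. n13.env = "zuruq"  ["z" ++ S₀.env]
21. n14.off = 22  [terminal]
22. n15.off = -1  [terminal]
23. n16.hot = true  [terminal]
24. n13.idx = -4  [a₁.off + a₀.off - 25]
25. n13.wid = true  [a₁.off > -2]
26. n6.idx = 19  [S₁.idx + A.sig - 30]
27. n6.wid = false  [S₁.wid == true]
28. n17.mk = -9  [-9]
29. n17.lab = false  [f.cnt == false]
30. n17.pre = 19  [S₁.idx * -2 + 57]
31. n18.mk = 22  [22]
32. n18.lab = false  [B₀.pre > 19]
33. n18.pre = 29  [B₀.mk + B₀.pre + 19]
34. n19.hot = false  [terminal]
35. n20.cnt = false  [terminal]
36. n18.depth = "ux"  ["ux"]
37. n17.depth = "kux"  ["k" ++ B₁.depth]
38. n4.idx = 17  [S₁.idx - 2]
39. n4.wid = true  [S₁.idx > 18]
40. n21.mk = 6  [C.wid * 3 - 21]
41. n21.lab = false  [S₁.wid == false]
42. n21.pre = 23  [C.wid * 3 - 4]
43. n22.lim = true  [B.mk > 5]
44. n23.hot = true  [terminal]
45. n24.lim = false  [C₀.lim == false]
46. n25.off = 16  [terminal]
47. n26.key = true  [terminal]
48. n27.lim = 25  [terminal]
49. n24.sig = 8  [a.off * 3 - 40]
50. n24.wid = 20  [20]
51. n22.sig = 16  [C₁.sig + 8]
52. n22.wid = 20  [C₁.sig * -2 + 36]
53. n21.depth = "xv"  ["xv"]
54. n0.idx = -5  [C.wid - 14]
55. n0.wid = false  [S₁.wid == false]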